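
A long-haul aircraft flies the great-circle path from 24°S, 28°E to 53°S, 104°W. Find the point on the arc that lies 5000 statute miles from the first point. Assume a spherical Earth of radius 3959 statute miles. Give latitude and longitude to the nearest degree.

Convert each endpoint to a unit vector on the sphere (x = cos φ cos λ, y = cos φ sin λ, z = sin φ).
The central angle between the endpoints is δ = arccos(p₁·p₂) ≈ 1.614 rad (92.5°). The total great-circle distance is δ·R ≈ 1.614 × 3959 ≈ 6389 mi, so the target fraction is f = 5000/6389 ≈ 0.783.
Interpolate at f ≈ 0.783 with slerp weights a = sin((1−f)δ)/sin δ ≈ 0.344, b = sin(fδ)/sin δ ≈ 0.954.
p = a·p₁ + b·p₂ ≈ (0.139, -0.409, -0.902); φ = arcsin(p_z) ≈ -64.39°, λ = atan2(p_y, p_x) ≈ -71.29°.

≈ 64°S, 71°W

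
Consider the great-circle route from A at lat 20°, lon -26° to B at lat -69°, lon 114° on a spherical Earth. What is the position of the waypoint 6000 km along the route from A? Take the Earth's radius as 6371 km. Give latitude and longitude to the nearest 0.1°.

Convert each endpoint to a unit vector on the sphere (x = cos φ cos λ, y = cos φ sin λ, z = sin φ).
The central angle between the endpoints is δ = arccos(p₁·p₂) ≈ 2.186 rad (125.3°). The total great-circle distance is δ·R ≈ 2.186 × 6371 ≈ 13928 km, so the target fraction is f = 6000/13928 ≈ 0.431.
Interpolate at f ≈ 0.431 with slerp weights a = sin((1−f)δ)/sin δ ≈ 1.160, b = sin(fδ)/sin δ ≈ 0.990.
p = a·p₁ + b·p₂ ≈ (0.835, -0.154, -0.528); φ = arcsin(p_z) ≈ -31.85°, λ = atan2(p_y, p_x) ≈ -10.42°.

≈ lat -31.9°, lon -10.4°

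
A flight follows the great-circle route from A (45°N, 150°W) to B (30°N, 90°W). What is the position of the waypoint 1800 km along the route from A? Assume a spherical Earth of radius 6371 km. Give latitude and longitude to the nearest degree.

The haversine formula gives a central angle δ ≈ 0.850 rad (48.7°) between the endpoints. The total great-circle distance is δ·R ≈ 0.850 × 6371 ≈ 5417 km, so the target fraction is f = 1800/5417 ≈ 0.332.
Interpolate at f ≈ 0.332 with slerp weights a = sin((1−f)δ)/sin δ ≈ 0.716, b = sin(fδ)/sin δ ≈ 0.371.
p = a·p₁ + b·p₂ ≈ (-0.438, -0.574, 0.691); φ = arcsin(p_z) ≈ 43.75°, λ = atan2(p_y, p_x) ≈ -127.35°.

≈ (44°N, 127°W)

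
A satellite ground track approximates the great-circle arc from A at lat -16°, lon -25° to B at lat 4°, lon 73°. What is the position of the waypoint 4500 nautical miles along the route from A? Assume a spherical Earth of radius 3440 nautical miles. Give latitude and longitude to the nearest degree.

≈ lat -3°, lon 50°

Convert each endpoint to a unit vector on the sphere (x = cos φ cos λ, y = cos φ sin λ, z = sin φ).
The central angle between the endpoints is δ = arccos(p₁·p₂) ≈ 1.724 rad (98.8°). The total great-circle distance is δ·R ≈ 1.724 × 3440 ≈ 5931 nmi, so the target fraction is f = 4500/5931 ≈ 0.759.
Interpolate at f ≈ 0.759 with slerp weights a = sin((1−f)δ)/sin δ ≈ 0.409, b = sin(fδ)/sin δ ≈ 0.977.
p = a·p₁ + b·p₂ ≈ (0.641, 0.766, -0.045); φ = arcsin(p_z) ≈ -2.55°, λ = atan2(p_y, p_x) ≈ 50.07°.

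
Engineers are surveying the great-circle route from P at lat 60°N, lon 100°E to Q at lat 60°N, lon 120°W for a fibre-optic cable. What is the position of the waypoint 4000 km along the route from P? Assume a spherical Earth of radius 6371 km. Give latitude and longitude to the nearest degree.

≈ lat 76°N, lon 154°W

From cos δ = sin φ₁ sin φ₂ + cos φ₁ cos φ₂ cos Δλ, the central angle is δ ≈ 0.978 rad (56.0°). The total great-circle distance is δ·R ≈ 0.978 × 6371 ≈ 6232 km, so the target fraction is f = 4000/6232 ≈ 0.642.
Interpolate at f ≈ 0.642 with slerp weights a = sin((1−f)δ)/sin δ ≈ 0.414, b = sin(fδ)/sin δ ≈ 0.708.
p = a·p₁ + b·p₂ ≈ (-0.213, -0.103, 0.972); φ = arcsin(p_z) ≈ 76.32°, λ = atan2(p_y, p_x) ≈ -154.22°.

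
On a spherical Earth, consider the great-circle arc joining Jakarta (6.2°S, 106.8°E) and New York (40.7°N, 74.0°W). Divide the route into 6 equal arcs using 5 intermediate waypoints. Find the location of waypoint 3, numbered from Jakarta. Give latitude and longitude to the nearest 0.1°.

Write both endpoints as unit vectors p₁, p₂ with components (cos φ cos λ, cos φ sin λ, sin φ).
The central angle between the endpoints is δ = arccos(p₁·p₂) ≈ 2.539 rad (145.5°).
Interpolate at f = 3/6 with slerp weights a = sin((1−f)δ)/sin δ ≈ 1.686, b = sin(fδ)/sin δ ≈ 1.686.
p = a·p₁ + b·p₂ ≈ (-0.132, 0.376, 0.917); φ = arcsin(p_z) ≈ 66.52°, λ = atan2(p_y, p_x) ≈ 109.37°.

≈ 66.5°N, 109.4°E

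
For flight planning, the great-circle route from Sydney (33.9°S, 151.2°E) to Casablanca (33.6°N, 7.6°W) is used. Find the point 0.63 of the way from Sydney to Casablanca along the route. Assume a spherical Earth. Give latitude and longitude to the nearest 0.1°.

Convert each endpoint to a unit vector on the sphere (x = cos φ cos λ, y = cos φ sin λ, z = sin φ).
The central angle between the endpoints is δ = arccos(p₁·p₂) ≈ 2.834 rad (162.4°).
Interpolate at f = 0.63 with slerp weights a = sin((1−f)δ)/sin δ ≈ 2.867, b = sin(fδ)/sin δ ≈ 3.231.
p = a·p₁ + b·p₂ ≈ (0.583, 0.790, 0.189); φ = arcsin(p_z) ≈ 10.91°, λ = atan2(p_y, p_x) ≈ 53.61°.

≈ 10.9°N, 53.6°E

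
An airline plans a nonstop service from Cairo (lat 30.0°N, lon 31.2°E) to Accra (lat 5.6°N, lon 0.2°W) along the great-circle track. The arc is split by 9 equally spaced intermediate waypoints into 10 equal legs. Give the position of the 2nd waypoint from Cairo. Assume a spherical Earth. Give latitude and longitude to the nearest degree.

≈ lat 26°N, lon 24°E

Write both endpoints as unit vectors p₁, p₂ with components (cos φ cos λ, cos φ sin λ, sin φ).
The central angle between the endpoints is δ = arccos(p₁·p₂) ≈ 0.669 rad (38.3°).
Interpolate at f = 2/10 with slerp weights a = sin((1−f)δ)/sin δ ≈ 0.822, b = sin(fδ)/sin δ ≈ 0.215.
p = a·p₁ + b·p₂ ≈ (0.823, 0.368, 0.432); φ = arcsin(p_z) ≈ 25.60°, λ = atan2(p_y, p_x) ≈ 24.10°.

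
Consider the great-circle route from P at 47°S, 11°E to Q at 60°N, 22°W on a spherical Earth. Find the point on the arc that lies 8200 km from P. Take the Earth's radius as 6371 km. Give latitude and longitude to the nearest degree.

Write both endpoints as unit vectors p₁, p₂ with components (cos φ cos λ, cos φ sin λ, sin φ).
The central angle between the endpoints is δ = arccos(p₁·p₂) ≈ 1.926 rad (110.3°). The total great-circle distance is δ·R ≈ 1.926 × 6371 ≈ 12268 km, so the target fraction is f = 8200/12268 ≈ 0.668.
Interpolate at f ≈ 0.668 with slerp weights a = sin((1−f)δ)/sin δ ≈ 0.636, b = sin(fδ)/sin δ ≈ 1.024.
p = a·p₁ + b·p₂ ≈ (0.900, -0.109, 0.422); φ = arcsin(p_z) ≈ 24.95°, λ = atan2(p_y, p_x) ≈ -6.91°.

≈ 25°N, 7°W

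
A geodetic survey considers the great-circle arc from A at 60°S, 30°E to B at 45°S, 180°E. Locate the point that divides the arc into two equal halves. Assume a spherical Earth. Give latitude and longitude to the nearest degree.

Convert each endpoint to a unit vector on the sphere (x = cos φ cos λ, y = cos φ sin λ, z = sin φ).
The central angle between the endpoints is δ = arccos(p₁·p₂) ≈ 1.260 rad (72.2°).
Interpolate at f = 1/2 with slerp weights a = sin((1−f)δ)/sin δ ≈ 0.619, b = sin(fδ)/sin δ ≈ 0.619.
p = a·p₁ + b·p₂ ≈ (-0.170, 0.155, -0.973); φ = arcsin(p_z) ≈ -76.73°, λ = atan2(p_y, p_x) ≈ 137.63°.

≈ 77°S, 138°E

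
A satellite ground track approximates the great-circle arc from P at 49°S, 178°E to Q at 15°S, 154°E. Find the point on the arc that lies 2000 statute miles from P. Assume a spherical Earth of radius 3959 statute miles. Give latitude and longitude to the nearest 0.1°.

≈ 24.3°S, 158.8°E

From cos δ = sin φ₁ sin φ₂ + cos φ₁ cos φ₂ cos Δλ, the central angle is δ ≈ 0.685 rad (39.3°). The total great-circle distance is δ·R ≈ 0.685 × 3959 ≈ 2713 mi, so the target fraction is f = 2000/2713 ≈ 0.737.
Interpolate at f ≈ 0.737 with slerp weights a = sin((1−f)δ)/sin δ ≈ 0.283, b = sin(fδ)/sin δ ≈ 0.765.
p = a·p₁ + b·p₂ ≈ (-0.849, 0.330, -0.412); φ = arcsin(p_z) ≈ -24.30°, λ = atan2(p_y, p_x) ≈ 158.75°.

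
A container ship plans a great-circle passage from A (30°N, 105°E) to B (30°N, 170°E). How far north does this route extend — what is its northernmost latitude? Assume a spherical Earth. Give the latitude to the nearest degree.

The great circle lies in the plane with unit normal n̂ = (p₁ × p₂)/|p₁ × p₂|.
Here n̂_z ≈ +0.825; the vertex latitude is φ_max = arccos|n̂_z| ≈ 34.4°.
Check via Clairaut: cos φ_max = |cos φ₁| · sin C = cos(30.0°)·sin(72.3°) ≈ 0.825, again giving ≈ 34.4°.

≈ 34°N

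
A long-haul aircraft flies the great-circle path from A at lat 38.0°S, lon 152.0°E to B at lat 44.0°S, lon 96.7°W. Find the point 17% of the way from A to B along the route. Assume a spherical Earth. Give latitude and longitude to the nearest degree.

≈ lat 47°S, lon 165°E

From cos δ = sin φ₁ sin φ₂ + cos φ₁ cos φ₂ cos Δλ, the central angle is δ ≈ 1.347 rad (77.2°).
Interpolate at f = 0.17 with slerp weights a = sin((1−f)δ)/sin δ ≈ 0.922, b = sin(fδ)/sin δ ≈ 0.233.
p = a·p₁ + b·p₂ ≈ (-0.661, 0.175, -0.730); φ = arcsin(p_z) ≈ -46.85°, λ = atan2(p_y, p_x) ≈ 165.19°.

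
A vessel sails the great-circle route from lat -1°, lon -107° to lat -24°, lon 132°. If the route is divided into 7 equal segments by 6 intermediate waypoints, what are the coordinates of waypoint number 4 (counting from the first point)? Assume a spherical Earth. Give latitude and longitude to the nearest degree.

≈ lat -26°, lon -172°

From cos δ = sin φ₁ sin φ₂ + cos φ₁ cos φ₂ cos Δλ, the central angle is δ ≈ 2.053 rad (117.6°).
Interpolate at f = 4/7 with slerp weights a = sin((1−f)δ)/sin δ ≈ 0.869, b = sin(fδ)/sin δ ≈ 1.040.
p = a·p₁ + b·p₂ ≈ (-0.890, -0.125, -0.438); φ = arcsin(p_z) ≈ -26.00°, λ = atan2(p_y, p_x) ≈ -172.00°.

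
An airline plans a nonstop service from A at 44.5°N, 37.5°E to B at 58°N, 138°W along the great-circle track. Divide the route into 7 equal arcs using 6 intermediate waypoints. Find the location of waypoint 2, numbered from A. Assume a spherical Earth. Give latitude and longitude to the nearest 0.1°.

≈ 66.6°N, 35.2°E

The haversine formula gives a central angle δ ≈ 1.351 rad (77.4°) between the endpoints.
Interpolate at f = 2/7 with slerp weights a = sin((1−f)δ)/sin δ ≈ 0.842, b = sin(fδ)/sin δ ≈ 0.386.
p = a·p₁ + b·p₂ ≈ (0.325, 0.229, 0.918); φ = arcsin(p_z) ≈ 66.59°, λ = atan2(p_y, p_x) ≈ 35.19°.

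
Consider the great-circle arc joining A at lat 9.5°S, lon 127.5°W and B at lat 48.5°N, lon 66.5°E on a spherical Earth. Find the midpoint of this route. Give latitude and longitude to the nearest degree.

Write both endpoints as unit vectors p₁, p₂ with components (cos φ cos λ, cos φ sin λ, sin φ).
The central angle between the endpoints is δ = arccos(p₁·p₂) ≈ 2.431 rad (139.3°).
Interpolate at f = 1/2 with slerp weights a = sin((1−f)δ)/sin δ ≈ 1.437, b = sin(fδ)/sin δ ≈ 1.437.
p = a·p₁ + b·p₂ ≈ (-0.483, -0.251, 0.839); φ = arcsin(p_z) ≈ 57.02°, λ = atan2(p_y, p_x) ≈ -152.53°.

≈ lat 57°N, lon 153°W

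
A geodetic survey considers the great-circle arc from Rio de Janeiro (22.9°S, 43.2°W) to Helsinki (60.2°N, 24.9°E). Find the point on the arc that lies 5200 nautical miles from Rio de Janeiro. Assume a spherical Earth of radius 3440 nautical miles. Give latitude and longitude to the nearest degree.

The haversine formula gives a central angle δ ≈ 1.738 rad (99.6°) between the endpoints. The total great-circle distance is δ·R ≈ 1.738 × 3440 ≈ 5980 nmi, so the target fraction is f = 5200/5980 ≈ 0.870.
Interpolate at f ≈ 0.870 with slerp weights a = sin((1−f)δ)/sin δ ≈ 0.228, b = sin(fδ)/sin δ ≈ 1.012.
p = a·p₁ + b·p₂ ≈ (0.610, 0.068, 0.790); φ = arcsin(p_z) ≈ 52.17°, λ = atan2(p_y, p_x) ≈ 6.36°.

≈ (52°N, 6°E)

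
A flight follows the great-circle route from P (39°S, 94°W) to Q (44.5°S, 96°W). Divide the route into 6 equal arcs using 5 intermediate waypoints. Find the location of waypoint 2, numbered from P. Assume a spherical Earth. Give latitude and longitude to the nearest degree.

≈ (41°S, 95°W)

From cos δ = sin φ₁ sin φ₂ + cos φ₁ cos φ₂ cos Δλ, the central angle is δ ≈ 0.099 rad (5.7°).
Interpolate at f = 2/6 with slerp weights a = sin((1−f)δ)/sin δ ≈ 0.667, b = sin(fδ)/sin δ ≈ 0.334.
p = a·p₁ + b·p₂ ≈ (-0.061, -0.754, -0.654); φ = arcsin(p_z) ≈ -40.84°, λ = atan2(p_y, p_x) ≈ -94.63°.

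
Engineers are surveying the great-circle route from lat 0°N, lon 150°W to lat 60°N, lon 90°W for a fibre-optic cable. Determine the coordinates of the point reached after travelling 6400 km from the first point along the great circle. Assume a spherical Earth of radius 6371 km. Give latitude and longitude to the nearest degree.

≈ lat 49°N, lon 115°W

Convert each endpoint to a unit vector on the sphere (x = cos φ cos λ, y = cos φ sin λ, z = sin φ).
The central angle between the endpoints is δ = arccos(p₁·p₂) ≈ 1.318 rad (75.5°). The total great-circle distance is δ·R ≈ 1.318 × 6371 ≈ 8398 km, so the target fraction is f = 6400/8398 ≈ 0.762.
Interpolate at f ≈ 0.762 with slerp weights a = sin((1−f)δ)/sin δ ≈ 0.319, b = sin(fδ)/sin δ ≈ 0.872.
p = a·p₁ + b·p₂ ≈ (-0.276, -0.595, 0.755); φ = arcsin(p_z) ≈ 49.01°, λ = atan2(p_y, p_x) ≈ -114.87°.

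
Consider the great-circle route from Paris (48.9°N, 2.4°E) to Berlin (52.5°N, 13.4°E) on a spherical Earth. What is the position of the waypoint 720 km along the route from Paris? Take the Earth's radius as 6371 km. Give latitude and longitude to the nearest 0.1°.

Convert each endpoint to a unit vector on the sphere (x = cos φ cos λ, y = cos φ sin λ, z = sin φ).
The central angle between the endpoints is δ = arccos(p₁·p₂) ≈ 0.137 rad (7.8°). The total great-circle distance is δ·R ≈ 0.137 × 6371 ≈ 871 km, so the target fraction is f = 720/871 ≈ 0.827.
Interpolate at f ≈ 0.827 with slerp weights a = sin((1−f)δ)/sin δ ≈ 0.174, b = sin(fδ)/sin δ ≈ 0.828.
p = a·p₁ + b·p₂ ≈ (0.604, 0.122, 0.788); φ = arcsin(p_z) ≈ 51.95°, λ = atan2(p_y, p_x) ≈ 11.37°.

≈ 52.0°N, 11.4°E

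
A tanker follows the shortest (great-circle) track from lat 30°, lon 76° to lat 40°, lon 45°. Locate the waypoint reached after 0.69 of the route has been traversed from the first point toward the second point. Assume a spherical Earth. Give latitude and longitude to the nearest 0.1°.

≈ lat 37.8°, lon 55.4°

Convert each endpoint to a unit vector on the sphere (x = cos φ cos λ, y = cos φ sin λ, z = sin φ).
The central angle between the endpoints is δ = arccos(p₁·p₂) ≈ 0.473 rad (27.1°).
Interpolate at f = 0.69 with slerp weights a = sin((1−f)δ)/sin δ ≈ 0.321, b = sin(fδ)/sin δ ≈ 0.704.
p = a·p₁ + b·p₂ ≈ (0.448, 0.651, 0.613); φ = arcsin(p_z) ≈ 37.79°, λ = atan2(p_y, p_x) ≈ 55.43°.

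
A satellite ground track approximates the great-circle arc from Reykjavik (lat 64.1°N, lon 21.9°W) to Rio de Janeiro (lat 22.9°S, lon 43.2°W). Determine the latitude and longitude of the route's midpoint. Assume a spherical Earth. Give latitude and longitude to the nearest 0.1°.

≈ lat 20.9°N, lon 36.4°W

Convert each endpoint to a unit vector on the sphere (x = cos φ cos λ, y = cos φ sin λ, z = sin φ).
The central angle between the endpoints is δ = arccos(p₁·p₂) ≈ 1.546 rad (88.6°).
Interpolate at f = 1/2 with slerp weights a = sin((1−f)δ)/sin δ ≈ 0.698, b = sin(fδ)/sin δ ≈ 0.698.
p = a·p₁ + b·p₂ ≈ (0.752, -0.554, 0.357); φ = arcsin(p_z) ≈ 20.89°, λ = atan2(p_y, p_x) ≈ -36.39°.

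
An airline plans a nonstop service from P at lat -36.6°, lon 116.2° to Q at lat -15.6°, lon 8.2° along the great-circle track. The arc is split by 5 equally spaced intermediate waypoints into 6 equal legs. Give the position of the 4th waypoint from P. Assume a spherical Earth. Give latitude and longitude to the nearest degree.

≈ lat -34°, lon 37°

The haversine formula gives a central angle δ ≈ 1.649 rad (94.5°) between the endpoints.
Interpolate at f = 4/6 with slerp weights a = sin((1−f)δ)/sin δ ≈ 0.524, b = sin(fδ)/sin δ ≈ 0.894.
p = a·p₁ + b·p₂ ≈ (0.666, 0.500, -0.553); φ = arcsin(p_z) ≈ -33.57°, λ = atan2(p_y, p_x) ≈ 36.90°.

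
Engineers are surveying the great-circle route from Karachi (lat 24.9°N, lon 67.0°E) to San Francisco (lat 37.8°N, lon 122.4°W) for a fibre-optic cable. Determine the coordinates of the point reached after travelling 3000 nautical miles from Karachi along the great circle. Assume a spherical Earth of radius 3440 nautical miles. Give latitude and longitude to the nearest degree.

≈ lat 73°N, lon 90°E

From cos δ = sin φ₁ sin φ₂ + cos φ₁ cos φ₂ cos Δλ, the central angle is δ ≈ 2.036 rad (116.7°). The total great-circle distance is δ·R ≈ 2.036 × 3440 ≈ 7005 nmi, so the target fraction is f = 3000/7005 ≈ 0.428.
Interpolate at f ≈ 0.428 with slerp weights a = sin((1−f)δ)/sin δ ≈ 1.028, b = sin(fδ)/sin δ ≈ 0.857.
p = a·p₁ + b·p₂ ≈ (0.002, 0.287, 0.958); φ = arcsin(p_z) ≈ 73.34°, λ = atan2(p_y, p_x) ≈ 89.69°.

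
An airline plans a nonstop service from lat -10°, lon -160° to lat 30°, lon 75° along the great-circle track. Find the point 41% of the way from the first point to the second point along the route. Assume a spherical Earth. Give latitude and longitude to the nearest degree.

≈ lat 16°, lon 155°

Write both endpoints as unit vectors p₁, p₂ with components (cos φ cos λ, cos φ sin λ, sin φ).
The central angle between the endpoints is δ = arccos(p₁·p₂) ≈ 2.185 rad (125.2°).
Interpolate at f = 0.41 with slerp weights a = sin((1−f)δ)/sin δ ≈ 1.175, b = sin(fδ)/sin δ ≈ 0.955.
p = a·p₁ + b·p₂ ≈ (-0.873, 0.403, 0.273); φ = arcsin(p_z) ≈ 15.87°, λ = atan2(p_y, p_x) ≈ 155.23°.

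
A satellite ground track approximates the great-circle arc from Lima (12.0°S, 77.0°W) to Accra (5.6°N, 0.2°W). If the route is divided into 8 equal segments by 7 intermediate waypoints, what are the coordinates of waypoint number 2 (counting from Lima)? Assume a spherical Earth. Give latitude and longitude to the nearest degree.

≈ (9°S, 57°W)

Write both endpoints as unit vectors p₁, p₂ with components (cos φ cos λ, cos φ sin λ, sin φ).
The central angle between the endpoints is δ = arccos(p₁·p₂) ≈ 1.367 rad (78.3°).
Interpolate at f = 2/8 with slerp weights a = sin((1−f)δ)/sin δ ≈ 0.873, b = sin(fδ)/sin δ ≈ 0.342.
p = a·p₁ + b·p₂ ≈ (0.533, -0.833, -0.148); φ = arcsin(p_z) ≈ -8.52°, λ = atan2(p_y, p_x) ≈ -57.41°.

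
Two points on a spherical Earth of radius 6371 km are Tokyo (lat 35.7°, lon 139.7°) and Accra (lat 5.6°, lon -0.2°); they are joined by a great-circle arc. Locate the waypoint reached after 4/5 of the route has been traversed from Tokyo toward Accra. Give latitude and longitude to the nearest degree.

≈ lat 24°, lon 17°

Convert each endpoint to a unit vector on the sphere (x = cos φ cos λ, y = cos φ sin λ, z = sin φ).
The central angle between the endpoints is δ = arccos(p₁·p₂) ≈ 2.167 rad (124.1°).
Interpolate at f = 4/5 with slerp weights a = sin((1−f)δ)/sin δ ≈ 0.507, b = sin(fδ)/sin δ ≈ 1.192.
p = a·p₁ + b·p₂ ≈ (0.872, 0.262, 0.412); φ = arcsin(p_z) ≈ 24.36°, λ = atan2(p_y, p_x) ≈ 16.74°.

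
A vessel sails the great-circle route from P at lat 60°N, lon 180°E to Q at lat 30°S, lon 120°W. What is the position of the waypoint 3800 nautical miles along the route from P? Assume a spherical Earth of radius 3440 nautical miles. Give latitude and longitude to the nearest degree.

Write both endpoints as unit vectors p₁, p₂ with components (cos φ cos λ, cos φ sin λ, sin φ).
The central angle between the endpoints is δ = arccos(p₁·p₂) ≈ 1.789 rad (102.5°). The total great-circle distance is δ·R ≈ 1.789 × 3440 ≈ 6154 nmi, so the target fraction is f = 3800/6154 ≈ 0.617.
Interpolate at f ≈ 0.617 with slerp weights a = sin((1−f)δ)/sin δ ≈ 0.648, b = sin(fδ)/sin δ ≈ 0.915.
p = a·p₁ + b·p₂ ≈ (-0.720, -0.686, 0.103); φ = arcsin(p_z) ≈ 5.93°, λ = atan2(p_y, p_x) ≈ -136.37°.

≈ lat 6°N, lon 136°W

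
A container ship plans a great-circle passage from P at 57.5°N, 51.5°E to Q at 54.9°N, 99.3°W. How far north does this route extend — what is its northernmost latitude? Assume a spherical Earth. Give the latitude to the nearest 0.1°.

The great circle lies in the plane with unit normal n̂ = (p₁ × p₂)/|p₁ × p₂|.
Here n̂_z ≈ -0.166; the vertex latitude is φ_max = arccos|n̂_z| ≈ 80.4°.
Check via Clairaut: cos φ_max = |cos φ₁| · sin C = cos(57.5°)·sin(18.0°) ≈ 0.166, again giving ≈ 80.4°.

≈ 80.4°N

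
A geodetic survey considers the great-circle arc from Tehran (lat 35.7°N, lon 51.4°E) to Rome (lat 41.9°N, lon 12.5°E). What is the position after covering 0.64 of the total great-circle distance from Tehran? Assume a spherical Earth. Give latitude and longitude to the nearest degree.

≈ lat 41°N, lon 27°E

Convert each endpoint to a unit vector on the sphere (x = cos φ cos λ, y = cos φ sin λ, z = sin φ).
The central angle between the endpoints is δ = arccos(p₁·p₂) ≈ 0.535 rad (30.7°).
Interpolate at f = 0.64 with slerp weights a = sin((1−f)δ)/sin δ ≈ 0.375, b = sin(fδ)/sin δ ≈ 0.659.
p = a·p₁ + b·p₂ ≈ (0.669, 0.344, 0.659); φ = arcsin(p_z) ≈ 41.22°, λ = atan2(p_y, p_x) ≈ 27.25°.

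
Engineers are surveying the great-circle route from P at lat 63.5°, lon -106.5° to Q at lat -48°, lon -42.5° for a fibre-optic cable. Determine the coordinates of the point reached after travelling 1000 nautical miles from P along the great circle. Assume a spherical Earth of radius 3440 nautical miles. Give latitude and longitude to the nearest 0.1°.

≈ lat 50.1°, lon -88.0°

From cos δ = sin φ₁ sin φ₂ + cos φ₁ cos φ₂ cos Δλ, the central angle is δ ≈ 2.134 rad (122.3°). The total great-circle distance is δ·R ≈ 2.134 × 3440 ≈ 7342 nmi, so the target fraction is f = 1000/7342 ≈ 0.136.
Interpolate at f ≈ 0.136 with slerp weights a = sin((1−f)δ)/sin δ ≈ 1.139, b = sin(fδ)/sin δ ≈ 0.339.
p = a·p₁ + b·p₂ ≈ (0.023, -0.641, 0.768); φ = arcsin(p_z) ≈ 50.13°, λ = atan2(p_y, p_x) ≈ -87.95°.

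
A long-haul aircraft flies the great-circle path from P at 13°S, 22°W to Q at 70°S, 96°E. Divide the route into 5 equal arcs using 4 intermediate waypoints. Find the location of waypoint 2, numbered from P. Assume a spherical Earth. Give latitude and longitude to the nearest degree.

≈ 46°S, 8°W

Write both endpoints as unit vectors p₁, p₂ with components (cos φ cos λ, cos φ sin λ, sin φ).
The central angle between the endpoints is δ = arccos(p₁·p₂) ≈ 1.516 rad (86.9°).
Interpolate at f = 2/5 with slerp weights a = sin((1−f)δ)/sin δ ≈ 0.790, b = sin(fδ)/sin δ ≈ 0.571.
p = a·p₁ + b·p₂ ≈ (0.694, -0.094, -0.714); φ = arcsin(p_z) ≈ -45.57°, λ = atan2(p_y, p_x) ≈ -7.75°.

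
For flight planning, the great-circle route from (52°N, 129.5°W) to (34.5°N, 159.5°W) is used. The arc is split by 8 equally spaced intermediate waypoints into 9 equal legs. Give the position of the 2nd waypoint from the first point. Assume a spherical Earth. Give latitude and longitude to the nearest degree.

≈ (49°N, 138°W)

From cos δ = sin φ₁ sin φ₂ + cos φ₁ cos φ₂ cos Δλ, the central angle is δ ≈ 0.483 rad (27.7°).
Interpolate at f = 2/9 with slerp weights a = sin((1−f)δ)/sin δ ≈ 0.790, b = sin(fδ)/sin δ ≈ 0.231.
p = a·p₁ + b·p₂ ≈ (-0.487, -0.442, 0.753); φ = arcsin(p_z) ≈ 48.86°, λ = atan2(p_y, p_x) ≈ -137.81°.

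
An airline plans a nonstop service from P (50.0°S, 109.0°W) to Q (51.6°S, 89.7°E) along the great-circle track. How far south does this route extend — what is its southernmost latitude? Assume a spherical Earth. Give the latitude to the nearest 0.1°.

The great circle lies in the plane with unit normal n̂ = (p₁ × p₂)/|p₁ × p₂|.
Here n̂_z ≈ -0.131; the vertex latitude is φ_max = arccos|n̂_z| ≈ 82.5°.

≈ 82.5°S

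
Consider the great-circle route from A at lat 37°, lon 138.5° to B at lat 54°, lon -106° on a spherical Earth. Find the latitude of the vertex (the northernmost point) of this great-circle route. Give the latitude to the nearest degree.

The great circle lies in the plane with unit normal n̂ = (p₁ × p₂)/|p₁ × p₂|.
Here n̂_z ≈ +0.442; the vertex latitude is φ_max = arccos|n̂_z| ≈ 63.8°.

≈ 64°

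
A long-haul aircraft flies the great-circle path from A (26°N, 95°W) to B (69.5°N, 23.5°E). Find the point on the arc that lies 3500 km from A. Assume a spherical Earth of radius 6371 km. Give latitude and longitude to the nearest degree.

Write both endpoints as unit vectors p₁, p₂ with components (cos φ cos λ, cos φ sin λ, sin φ).
The central angle between the endpoints is δ = arccos(p₁·p₂) ≈ 1.307 rad (74.9°). The total great-circle distance is δ·R ≈ 1.307 × 6371 ≈ 8329 km, so the target fraction is f = 3500/8329 ≈ 0.420.
Interpolate at f ≈ 0.420 with slerp weights a = sin((1−f)δ)/sin δ ≈ 0.712, b = sin(fδ)/sin δ ≈ 0.541.
p = a·p₁ + b·p₂ ≈ (0.118, -0.562, 0.819); φ = arcsin(p_z) ≈ 54.95°, λ = atan2(p_y, p_x) ≈ -78.15°.

≈ (55°N, 78°W)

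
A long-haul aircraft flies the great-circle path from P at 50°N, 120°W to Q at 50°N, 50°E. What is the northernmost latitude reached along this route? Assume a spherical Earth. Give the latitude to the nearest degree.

≈ 86°N

The great circle lies in the plane with unit normal n̂ = (p₁ × p₂)/|p₁ × p₂|.
Here n̂_z ≈ +0.073; the vertex latitude is φ_max = arccos|n̂_z| ≈ 85.8°.
Check via Clairaut: cos φ_max = |cos φ₁| · sin C = cos(50.0°)·sin(6.5°) ≈ 0.073, again giving ≈ 85.8°.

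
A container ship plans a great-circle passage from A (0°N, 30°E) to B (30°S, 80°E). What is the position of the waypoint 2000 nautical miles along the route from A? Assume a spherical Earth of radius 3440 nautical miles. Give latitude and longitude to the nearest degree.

Convert each endpoint to a unit vector on the sphere (x = cos φ cos λ, y = cos φ sin λ, z = sin φ).
The central angle between the endpoints is δ = arccos(p₁·p₂) ≈ 0.980 rad (56.2°). The total great-circle distance is δ·R ≈ 0.980 × 3440 ≈ 3373 nmi, so the target fraction is f = 2000/3373 ≈ 0.593.
Interpolate at f ≈ 0.593 with slerp weights a = sin((1−f)δ)/sin δ ≈ 0.468, b = sin(fδ)/sin δ ≈ 0.661.
p = a·p₁ + b·p₂ ≈ (0.504, 0.798, -0.331); φ = arcsin(p_z) ≈ -19.30°, λ = atan2(p_y, p_x) ≈ 57.69°.

≈ (19°S, 58°E)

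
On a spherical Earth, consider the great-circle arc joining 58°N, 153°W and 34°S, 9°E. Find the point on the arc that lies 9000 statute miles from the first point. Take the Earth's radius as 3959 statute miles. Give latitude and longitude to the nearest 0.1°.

≈ 12.4°S, 0.7°E

From cos δ = sin φ₁ sin φ₂ + cos φ₁ cos φ₂ cos Δλ, the central angle is δ ≈ 2.673 rad (153.1°). The total great-circle distance is δ·R ≈ 2.673 × 3959 ≈ 10581 mi, so the target fraction is f = 9000/10581 ≈ 0.851.
Interpolate at f ≈ 0.851 with slerp weights a = sin((1−f)δ)/sin δ ≈ 0.860, b = sin(fδ)/sin δ ≈ 1.689.
p = a·p₁ + b·p₂ ≈ (0.977, 0.012, -0.215); φ = arcsin(p_z) ≈ -12.40°, λ = atan2(p_y, p_x) ≈ 0.71°.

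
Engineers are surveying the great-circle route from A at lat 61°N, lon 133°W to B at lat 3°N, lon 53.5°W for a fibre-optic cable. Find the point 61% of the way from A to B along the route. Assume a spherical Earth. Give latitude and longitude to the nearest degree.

≈ lat 31°N, lon 71°W

Write both endpoints as unit vectors p₁, p₂ with components (cos φ cos λ, cos φ sin λ, sin φ).
The central angle between the endpoints is δ = arccos(p₁·p₂) ≈ 1.436 rad (82.3°).
Interpolate at f = 0.61 with slerp weights a = sin((1−f)δ)/sin δ ≈ 0.536, b = sin(fδ)/sin δ ≈ 0.775.
p = a·p₁ + b·p₂ ≈ (0.283, -0.812, 0.510); φ = arcsin(p_z) ≈ 30.63°, λ = atan2(p_y, p_x) ≈ -70.78°.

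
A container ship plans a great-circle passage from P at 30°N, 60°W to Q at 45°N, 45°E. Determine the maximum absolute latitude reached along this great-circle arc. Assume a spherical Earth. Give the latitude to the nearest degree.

The great circle lies in the plane with unit normal n̂ = (p₁ × p₂)/|p₁ × p₂|.
Here n̂_z ≈ +0.603; the vertex latitude is φ_max = arccos|n̂_z| ≈ 52.9°.

≈ 53°N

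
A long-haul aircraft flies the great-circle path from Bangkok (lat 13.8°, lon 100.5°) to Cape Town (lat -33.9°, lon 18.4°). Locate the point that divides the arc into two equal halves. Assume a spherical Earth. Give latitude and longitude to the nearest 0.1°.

≈ lat -13.2°, lon 63.4°

The haversine formula gives a central angle δ ≈ 1.593 rad (91.3°) between the endpoints.
Interpolate at f = 1/2 with slerp weights a = sin((1−f)δ)/sin δ ≈ 0.715, b = sin(fδ)/sin δ ≈ 0.715.
p = a·p₁ + b·p₂ ≈ (0.437, 0.870, -0.228); φ = arcsin(p_z) ≈ -13.20°, λ = atan2(p_y, p_x) ≈ 63.35°.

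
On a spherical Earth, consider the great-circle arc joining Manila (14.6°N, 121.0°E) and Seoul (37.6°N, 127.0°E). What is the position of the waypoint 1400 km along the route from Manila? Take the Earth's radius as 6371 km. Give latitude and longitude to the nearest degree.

Write both endpoints as unit vectors p₁, p₂ with components (cos φ cos λ, cos φ sin λ, sin φ).
The central angle between the endpoints is δ = arccos(p₁·p₂) ≈ 0.412 rad (23.6°). The total great-circle distance is δ·R ≈ 0.412 × 6371 ≈ 2625 km, so the target fraction is f = 1400/2625 ≈ 0.533.
Interpolate at f ≈ 0.533 with slerp weights a = sin((1−f)δ)/sin δ ≈ 0.477, b = sin(fδ)/sin δ ≈ 0.544.
p = a·p₁ + b·p₂ ≈ (-0.497, 0.740, 0.452); φ = arcsin(p_z) ≈ 26.90°, λ = atan2(p_y, p_x) ≈ 123.90°.

≈ (27°N, 124°E)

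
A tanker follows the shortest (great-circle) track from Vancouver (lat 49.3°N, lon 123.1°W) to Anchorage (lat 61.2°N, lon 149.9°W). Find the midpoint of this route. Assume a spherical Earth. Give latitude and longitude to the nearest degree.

≈ lat 56°N, lon 134°W

From cos δ = sin φ₁ sin φ₂ + cos φ₁ cos φ₂ cos Δλ, the central angle is δ ≈ 0.334 rad (19.1°).
Interpolate at f = 1/2 with slerp weights a = sin((1−f)δ)/sin δ ≈ 0.507, b = sin(fδ)/sin δ ≈ 0.507.
p = a·p₁ + b·p₂ ≈ (-0.392, -0.399, 0.829); φ = arcsin(p_z) ≈ 55.97°, λ = atan2(p_y, p_x) ≈ -134.45°.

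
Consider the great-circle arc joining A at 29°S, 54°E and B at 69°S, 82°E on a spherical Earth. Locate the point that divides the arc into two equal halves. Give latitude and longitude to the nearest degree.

The haversine formula gives a central angle δ ≈ 0.753 rad (43.2°) between the endpoints.
Interpolate at f = 1/2 with slerp weights a = sin((1−f)δ)/sin δ ≈ 0.538, b = sin(fδ)/sin δ ≈ 0.538.
p = a·p₁ + b·p₂ ≈ (0.303, 0.571, -0.763); φ = arcsin(p_z) ≈ -49.70°, λ = atan2(p_y, p_x) ≈ 62.04°.

≈ 50°S, 62°E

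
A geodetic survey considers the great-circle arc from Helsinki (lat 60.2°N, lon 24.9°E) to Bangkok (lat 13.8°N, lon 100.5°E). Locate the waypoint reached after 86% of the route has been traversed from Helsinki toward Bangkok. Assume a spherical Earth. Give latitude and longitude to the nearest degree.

≈ lat 22°N, lon 95°E

From cos δ = sin φ₁ sin φ₂ + cos φ₁ cos φ₂ cos Δλ, the central angle is δ ≈ 1.238 rad (70.9°).
Interpolate at f = 0.86 with slerp weights a = sin((1−f)δ)/sin δ ≈ 0.182, b = sin(fδ)/sin δ ≈ 0.925.
p = a·p₁ + b·p₂ ≈ (-0.082, 0.922, 0.379); φ = arcsin(p_z) ≈ 22.27°, λ = atan2(p_y, p_x) ≈ 95.05°.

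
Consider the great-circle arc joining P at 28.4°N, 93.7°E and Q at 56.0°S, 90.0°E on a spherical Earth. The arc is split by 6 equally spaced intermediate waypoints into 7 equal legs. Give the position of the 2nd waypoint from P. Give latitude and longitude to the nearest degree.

≈ 4°N, 93°E

Write both endpoints as unit vectors p₁, p₂ with components (cos φ cos λ, cos φ sin λ, sin φ).
The central angle between the endpoints is δ = arccos(p₁·p₂) ≈ 1.474 rad (84.5°).
Interpolate at f = 2/7 with slerp weights a = sin((1−f)δ)/sin δ ≈ 0.873, b = sin(fδ)/sin δ ≈ 0.411.
p = a·p₁ + b·p₂ ≈ (-0.050, 0.996, 0.075); φ = arcsin(p_z) ≈ 4.28°, λ = atan2(p_y, p_x) ≈ 92.85°.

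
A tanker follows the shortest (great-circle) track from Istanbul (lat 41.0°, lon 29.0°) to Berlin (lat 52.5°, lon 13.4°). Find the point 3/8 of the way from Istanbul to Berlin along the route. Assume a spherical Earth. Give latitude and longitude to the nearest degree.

≈ lat 46°, lon 24°

From cos δ = sin φ₁ sin φ₂ + cos φ₁ cos φ₂ cos Δλ, the central angle is δ ≈ 0.273 rad (15.6°).
Interpolate at f = 3/8 with slerp weights a = sin((1−f)δ)/sin δ ≈ 0.630, b = sin(fδ)/sin δ ≈ 0.379.
p = a·p₁ + b·p₂ ≈ (0.640, 0.284, 0.714); φ = arcsin(p_z) ≈ 45.55°, λ = atan2(p_y, p_x) ≈ 23.92°.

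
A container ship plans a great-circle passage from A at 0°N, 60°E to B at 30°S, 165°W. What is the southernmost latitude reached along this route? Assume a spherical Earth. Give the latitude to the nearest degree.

The great circle lies in the plane with unit normal n̂ = (p₁ × p₂)/|p₁ × p₂|.
Here n̂_z ≈ +0.775; the vertex latitude is φ_max = arccos|n̂_z| ≈ 39.2°.
Check via Clairaut: cos φ_max = |cos φ₁| · sin C = cos(0.0°)·sin(129.2°) ≈ 0.775, again giving ≈ 39.2°.

≈ 39°S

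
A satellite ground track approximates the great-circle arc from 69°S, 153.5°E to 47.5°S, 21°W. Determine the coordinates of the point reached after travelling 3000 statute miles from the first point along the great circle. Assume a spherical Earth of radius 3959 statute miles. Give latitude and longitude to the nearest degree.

≈ 67°S, 19°W

Convert each endpoint to a unit vector on the sphere (x = cos φ cos λ, y = cos φ sin λ, z = sin φ).
The central angle between the endpoints is δ = arccos(p₁·p₂) ≈ 1.107 rad (63.4°). The total great-circle distance is δ·R ≈ 1.107 × 3959 ≈ 4383 mi, so the target fraction is f = 3000/4383 ≈ 0.684.
Interpolate at f ≈ 0.684 with slerp weights a = sin((1−f)δ)/sin δ ≈ 0.383, b = sin(fδ)/sin δ ≈ 0.768.
p = a·p₁ + b·p₂ ≈ (0.362, -0.125, -0.924); φ = arcsin(p_z) ≈ -67.49°, λ = atan2(p_y, p_x) ≈ -19.03°.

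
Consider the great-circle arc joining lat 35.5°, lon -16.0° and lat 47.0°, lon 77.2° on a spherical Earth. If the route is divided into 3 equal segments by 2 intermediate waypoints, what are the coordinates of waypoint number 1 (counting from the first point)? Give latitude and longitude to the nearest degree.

Write both endpoints as unit vectors p₁, p₂ with components (cos φ cos λ, cos φ sin λ, sin φ).
The central angle between the endpoints is δ = arccos(p₁·p₂) ≈ 1.166 rad (66.8°).
Interpolate at f = 1/3 with slerp weights a = sin((1−f)δ)/sin δ ≈ 0.763, b = sin(fδ)/sin δ ≈ 0.412.
p = a·p₁ + b·p₂ ≈ (0.659, 0.103, 0.745); φ = arcsin(p_z) ≈ 48.13°, λ = atan2(p_y, p_x) ≈ 8.87°.

≈ lat 48°, lon 9°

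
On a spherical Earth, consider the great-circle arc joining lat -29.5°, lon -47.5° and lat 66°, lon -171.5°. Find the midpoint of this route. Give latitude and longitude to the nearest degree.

Write both endpoints as unit vectors p₁, p₂ with components (cos φ cos λ, cos φ sin λ, sin φ).
The central angle between the endpoints is δ = arccos(p₁·p₂) ≈ 2.276 rad (130.4°).
Interpolate at f = 1/2 with slerp weights a = sin((1−f)δ)/sin δ ≈ 1.192, b = sin(fδ)/sin δ ≈ 1.192.
p = a·p₁ + b·p₂ ≈ (0.221, -0.836, 0.502); φ = arcsin(p_z) ≈ 30.12°, λ = atan2(p_y, p_x) ≈ -75.18°.

≈ lat 30°, lon -75°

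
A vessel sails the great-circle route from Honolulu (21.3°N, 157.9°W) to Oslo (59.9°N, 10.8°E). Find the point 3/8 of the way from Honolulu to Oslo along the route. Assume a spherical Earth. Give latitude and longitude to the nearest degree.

≈ 58°N, 151°W

Convert each endpoint to a unit vector on the sphere (x = cos φ cos λ, y = cos φ sin λ, z = sin φ).
The central angle between the endpoints is δ = arccos(p₁·p₂) ≈ 1.715 rad (98.3°).
Interpolate at f = 3/8 with slerp weights a = sin((1−f)δ)/sin δ ≈ 0.887, b = sin(fδ)/sin δ ≈ 0.606.
p = a·p₁ + b·p₂ ≈ (-0.467, -0.254, 0.847); φ = arcsin(p_z) ≈ 57.85°, λ = atan2(p_y, p_x) ≈ -151.47°.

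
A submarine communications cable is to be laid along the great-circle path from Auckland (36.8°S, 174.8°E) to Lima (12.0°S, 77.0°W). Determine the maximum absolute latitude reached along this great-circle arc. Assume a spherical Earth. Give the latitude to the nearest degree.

The great circle lies in the plane with unit normal n̂ = (p₁ × p₂)/|p₁ × p₂|.
Here n̂_z ≈ +0.749; the vertex latitude is φ_max = arccos|n̂_z| ≈ 41.5°.
Check via Clairaut: cos φ_max = |cos φ₁| · sin C = cos(36.8°)·sin(110.6°) ≈ 0.749, again giving ≈ 41.5°.

≈ 41°S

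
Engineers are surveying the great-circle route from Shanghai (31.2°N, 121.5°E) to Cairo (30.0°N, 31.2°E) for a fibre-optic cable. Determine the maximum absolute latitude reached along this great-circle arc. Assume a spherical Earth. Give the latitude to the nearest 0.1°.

≈ 40.0°N

The great circle lies in the plane with unit normal n̂ = (p₁ × p₂)/|p₁ × p₂|.
Here n̂_z ≈ -0.766; the vertex latitude is φ_max = arccos|n̂_z| ≈ 40.0°.
Check via Clairaut: cos φ_max = |cos φ₁| · sin C = cos(31.2°)·sin(63.6°) ≈ 0.766, again giving ≈ 40.0°.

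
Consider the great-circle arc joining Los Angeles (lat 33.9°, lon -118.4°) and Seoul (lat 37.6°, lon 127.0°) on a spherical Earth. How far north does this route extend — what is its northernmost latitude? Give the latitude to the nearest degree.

≈ 53°

The great circle lies in the plane with unit normal n̂ = (p₁ × p₂)/|p₁ × p₂|.
Here n̂_z ≈ -0.599; the vertex latitude is φ_max = arccos|n̂_z| ≈ 53.2°.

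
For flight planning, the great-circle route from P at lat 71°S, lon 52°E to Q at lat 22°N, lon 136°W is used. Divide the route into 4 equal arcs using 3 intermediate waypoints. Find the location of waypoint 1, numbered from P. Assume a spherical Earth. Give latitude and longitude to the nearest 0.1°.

≈ lat 75.7°S, lon 149.9°W

Convert each endpoint to a unit vector on the sphere (x = cos φ cos λ, y = cos φ sin λ, z = sin φ).
The central angle between the endpoints is δ = arccos(p₁·p₂) ≈ 2.282 rad (130.8°).
Interpolate at f = 1/4 with slerp weights a = sin((1−f)δ)/sin δ ≈ 1.307, b = sin(fδ)/sin δ ≈ 0.713.
p = a·p₁ + b·p₂ ≈ (-0.214, -0.124, -0.969); φ = arcsin(p_z) ≈ -75.70°, λ = atan2(p_y, p_x) ≈ -149.87°.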